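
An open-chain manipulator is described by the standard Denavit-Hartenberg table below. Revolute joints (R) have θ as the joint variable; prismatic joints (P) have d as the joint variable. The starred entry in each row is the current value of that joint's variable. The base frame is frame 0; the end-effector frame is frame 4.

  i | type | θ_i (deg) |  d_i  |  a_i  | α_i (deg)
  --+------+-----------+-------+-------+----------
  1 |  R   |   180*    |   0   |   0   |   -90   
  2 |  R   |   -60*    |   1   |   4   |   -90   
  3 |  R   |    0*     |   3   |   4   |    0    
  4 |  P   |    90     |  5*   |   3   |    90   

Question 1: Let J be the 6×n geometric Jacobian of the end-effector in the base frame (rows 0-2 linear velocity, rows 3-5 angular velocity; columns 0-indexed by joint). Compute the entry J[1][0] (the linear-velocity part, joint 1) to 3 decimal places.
-10.928

axis z_0 = ẑ; lever o_n−o_0 = (-10.9282,2.0000,2.9282)
cross product → J_v[:, 0] = (-2.0000,-10.9282,0.0000)
J_ω[:, 0] = z_0
entry J[1][0] = -10.9282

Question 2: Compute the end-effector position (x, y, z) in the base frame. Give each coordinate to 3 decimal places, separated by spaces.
-10.928 2.000 2.928

after link 1: o_1 = (0.0000, 0.0000, 0.0000)
after link 2: o_2 = (-2.0000, -1.0000, 3.4641)
after link 3: o_3 = (-6.5981, -1.0000, 5.4282)
after link 4: o_4 = (-10.9282, 2.0000, 2.9282)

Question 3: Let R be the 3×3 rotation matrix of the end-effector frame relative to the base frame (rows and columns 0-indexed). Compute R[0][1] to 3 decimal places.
End-effector y-axis (col 1 of R) = (-0.8660,0.0000,-0.5000)
R[0][1] = -0.8660

-0.866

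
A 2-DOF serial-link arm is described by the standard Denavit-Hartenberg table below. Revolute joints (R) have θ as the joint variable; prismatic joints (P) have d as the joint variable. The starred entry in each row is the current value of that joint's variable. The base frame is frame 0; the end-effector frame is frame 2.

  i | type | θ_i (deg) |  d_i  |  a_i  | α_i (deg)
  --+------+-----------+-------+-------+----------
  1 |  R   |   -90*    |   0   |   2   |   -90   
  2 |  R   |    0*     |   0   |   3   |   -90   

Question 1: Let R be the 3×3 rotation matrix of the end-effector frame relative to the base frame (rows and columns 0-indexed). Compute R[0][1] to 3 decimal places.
End-effector y-axis (col 1 of R) = (-1.0000,-0.0000,-0.0000)
R[0][1] = -1.0000

-1.000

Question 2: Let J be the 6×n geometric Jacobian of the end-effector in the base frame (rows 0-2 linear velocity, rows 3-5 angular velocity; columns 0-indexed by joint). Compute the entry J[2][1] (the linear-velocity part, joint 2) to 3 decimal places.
-3.000

axis z_1 = (1.0000,0.0000,0.0000); lever o_n−o_1 = (0.0000,-3.0000,0.0000)
cross product → J_v[:, 1] = (0.0000,0.0000,-3.0000)
J_ω[:, 1] = z_1
entry J[2][1] = -3.0000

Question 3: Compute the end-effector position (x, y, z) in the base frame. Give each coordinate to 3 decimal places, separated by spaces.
after link 1: o_1 = (0.0000, -2.0000, 0.0000)
after link 2: o_2 = (0.0000, -5.0000, 0.0000)

0.000 -5.000 0.000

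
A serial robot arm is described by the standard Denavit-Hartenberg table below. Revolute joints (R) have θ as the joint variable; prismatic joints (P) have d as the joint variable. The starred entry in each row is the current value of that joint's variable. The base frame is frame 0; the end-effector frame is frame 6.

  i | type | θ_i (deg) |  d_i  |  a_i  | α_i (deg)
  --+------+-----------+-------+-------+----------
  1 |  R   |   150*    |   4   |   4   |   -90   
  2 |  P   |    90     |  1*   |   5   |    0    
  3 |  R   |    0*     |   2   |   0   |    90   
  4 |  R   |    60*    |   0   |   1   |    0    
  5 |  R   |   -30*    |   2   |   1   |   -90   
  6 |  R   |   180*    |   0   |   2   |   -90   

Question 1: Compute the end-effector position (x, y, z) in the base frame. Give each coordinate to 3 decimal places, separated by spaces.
-6.879 0.085 -0.634

after link 1: o_1 = (-3.4641, 2.0000, 4.0000)
after link 2: o_2 = (-3.9641, 1.1340, -1.0000)
after link 3: o_3 = (-4.9641, -0.5981, -1.0000)
after link 4: o_4 = (-5.3971, -1.3481, -1.5000)
after link 5: o_5 = (-7.3792, -0.7811, -2.3660)
after link 6: o_6 = (-6.8792, 0.0849, -0.6340)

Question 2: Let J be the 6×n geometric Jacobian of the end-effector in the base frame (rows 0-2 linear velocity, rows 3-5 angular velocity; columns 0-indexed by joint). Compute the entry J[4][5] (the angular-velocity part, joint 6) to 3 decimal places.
-0.750

axis z_5 = (-0.4330,-0.7500,0.5000); lever o_n−o_5 = (0.5000,0.8660,1.7321)
cross product → J_v[:, 5] = (-1.7321,1.0000,0.0000)
J_ω[:, 5] = z_5
entry J[4][5] = -0.7500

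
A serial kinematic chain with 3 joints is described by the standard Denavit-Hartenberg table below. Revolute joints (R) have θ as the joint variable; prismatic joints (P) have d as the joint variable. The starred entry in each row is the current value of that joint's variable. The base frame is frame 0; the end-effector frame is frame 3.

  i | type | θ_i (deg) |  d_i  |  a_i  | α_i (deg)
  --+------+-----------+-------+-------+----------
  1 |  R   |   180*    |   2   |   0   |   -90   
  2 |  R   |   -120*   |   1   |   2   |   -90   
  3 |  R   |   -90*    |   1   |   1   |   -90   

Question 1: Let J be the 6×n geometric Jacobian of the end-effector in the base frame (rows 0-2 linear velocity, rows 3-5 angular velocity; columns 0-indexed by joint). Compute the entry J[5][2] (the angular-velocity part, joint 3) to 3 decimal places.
0.500

axis z_2 = (-0.8660,0.0000,0.5000); lever o_n−o_2 = (-0.8660,-1.0000,0.5000)
cross product → J_v[:, 2] = (0.5000,0.0000,0.8660)
J_ω[:, 2] = z_2
entry J[5][2] = 0.5000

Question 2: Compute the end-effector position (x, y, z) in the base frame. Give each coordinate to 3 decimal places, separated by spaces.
after link 1: o_1 = (0.0000, 0.0000, 2.0000)
after link 2: o_2 = (1.0000, -1.0000, 3.7321)
after link 3: o_3 = (0.1340, -2.0000, 4.2321)

0.134 -2.000 4.232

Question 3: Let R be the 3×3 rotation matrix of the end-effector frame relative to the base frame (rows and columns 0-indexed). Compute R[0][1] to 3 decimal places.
End-effector y-axis (col 1 of R) = (0.8660,-0.0000,-0.5000)
R[0][1] = 0.8660

0.866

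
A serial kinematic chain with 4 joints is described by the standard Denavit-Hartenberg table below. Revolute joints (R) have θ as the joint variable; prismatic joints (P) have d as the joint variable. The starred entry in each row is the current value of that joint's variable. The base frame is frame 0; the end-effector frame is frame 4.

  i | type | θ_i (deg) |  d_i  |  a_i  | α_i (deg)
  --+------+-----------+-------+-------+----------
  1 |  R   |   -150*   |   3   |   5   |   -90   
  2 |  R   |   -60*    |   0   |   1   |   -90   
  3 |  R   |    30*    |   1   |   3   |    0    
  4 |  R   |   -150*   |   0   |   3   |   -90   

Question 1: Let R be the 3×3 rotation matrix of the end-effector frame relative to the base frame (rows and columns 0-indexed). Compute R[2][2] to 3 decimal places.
End-effector z-axis (col 2 of R) = (-0.1250,-0.6495,0.7500)
R[2][2] = 0.7500

0.750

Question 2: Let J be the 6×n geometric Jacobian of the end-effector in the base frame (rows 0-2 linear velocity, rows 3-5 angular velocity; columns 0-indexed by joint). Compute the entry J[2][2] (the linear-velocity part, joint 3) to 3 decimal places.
0.951

axis z_2 = (-0.7500,-0.4330,-0.5000); lever o_n−o_2 = (-0.6764,-1.6585,0.4510)
cross product → J_v[:, 2] = (-1.0245,0.6764,0.9510)
J_ω[:, 2] = z_2
entry J[2][2] = 0.9510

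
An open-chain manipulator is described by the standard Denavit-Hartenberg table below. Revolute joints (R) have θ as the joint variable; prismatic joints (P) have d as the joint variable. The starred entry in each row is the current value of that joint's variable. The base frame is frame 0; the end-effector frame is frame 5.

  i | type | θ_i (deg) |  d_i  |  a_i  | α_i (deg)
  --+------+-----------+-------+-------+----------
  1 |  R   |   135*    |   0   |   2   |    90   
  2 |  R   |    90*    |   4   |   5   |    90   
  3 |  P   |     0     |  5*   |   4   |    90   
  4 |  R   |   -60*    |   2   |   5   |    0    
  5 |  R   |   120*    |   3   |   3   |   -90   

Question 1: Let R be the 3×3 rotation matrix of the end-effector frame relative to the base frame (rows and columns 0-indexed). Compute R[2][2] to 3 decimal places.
End-effector z-axis (col 2 of R) = (-0.3536,0.3536,-0.8660)
R[2][2] = -0.8660

-0.866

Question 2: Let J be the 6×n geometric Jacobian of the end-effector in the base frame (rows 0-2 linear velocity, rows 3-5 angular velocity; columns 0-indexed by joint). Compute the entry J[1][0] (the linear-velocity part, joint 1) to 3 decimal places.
-4.432

axis z_0 = ẑ; lever o_n−o_0 = (-4.4321,3.0179,13.0000)
cross product → J_v[:, 0] = (-3.0179,-4.4321,0.0000)
J_ω[:, 0] = z_0
entry J[1][0] = -4.4321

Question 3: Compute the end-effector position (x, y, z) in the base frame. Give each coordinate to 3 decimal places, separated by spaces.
-4.432 3.018 13.000

after link 1: o_1 = (-1.4142, 1.4142, 0.0000)
after link 2: o_2 = (1.4142, 4.2426, 5.0000)
after link 3: o_3 = (-2.1213, 7.7782, 9.0000)
after link 4: o_4 = (-0.4737, 3.3021, 11.5000)
after link 5: o_5 = (-4.4321, 3.0179, 13.0000)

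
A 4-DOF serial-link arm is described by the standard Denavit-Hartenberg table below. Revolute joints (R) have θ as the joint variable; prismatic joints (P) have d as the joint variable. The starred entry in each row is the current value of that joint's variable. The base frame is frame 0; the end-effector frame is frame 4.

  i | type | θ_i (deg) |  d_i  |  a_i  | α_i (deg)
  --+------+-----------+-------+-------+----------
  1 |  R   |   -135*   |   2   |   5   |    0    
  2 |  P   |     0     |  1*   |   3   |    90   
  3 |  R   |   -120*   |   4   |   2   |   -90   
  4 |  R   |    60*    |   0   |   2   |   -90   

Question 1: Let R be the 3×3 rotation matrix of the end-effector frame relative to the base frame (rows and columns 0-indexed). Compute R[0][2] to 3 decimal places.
0.047

End-effector z-axis (col 2 of R) = (0.0474,-0.6597,0.7500)
R[0][2] = 0.0474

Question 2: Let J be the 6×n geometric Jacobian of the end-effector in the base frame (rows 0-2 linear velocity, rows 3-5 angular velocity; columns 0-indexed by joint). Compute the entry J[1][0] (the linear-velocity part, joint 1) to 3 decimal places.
axis z_0 = ẑ; lever o_n−o_0 = (-6.1999,-2.9925,0.4019)
cross product → J_v[:, 0] = (2.9925,-6.1999,0.0000)
J_ω[:, 0] = z_0
entry J[1][0] = -6.1999

-6.200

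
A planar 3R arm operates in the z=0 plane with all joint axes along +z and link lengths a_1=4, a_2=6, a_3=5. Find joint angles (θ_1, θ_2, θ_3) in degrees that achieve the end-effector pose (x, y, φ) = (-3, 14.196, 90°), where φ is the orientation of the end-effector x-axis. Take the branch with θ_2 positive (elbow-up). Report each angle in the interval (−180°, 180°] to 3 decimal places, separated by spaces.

wrist centre = target − a_3·(cos φ, sin φ) = (-3.0000, 9.1960)
cos θ_2 = (93.5664−4²−6²)/(2·4·6) = 0.8660; θ_2 = 30.0067° (elbow-up)
β = atan2(9.1960,-3.0000) = 108.0678°; ψ = atan2(3.0006,9.1958) = 18.0716°
θ_1 = β − ψ = 89.9962°
θ_3 = φ − θ_1 − θ_2 = -30.0029° (wrapped to (-180°,180°])

89.996 30.007 -30.003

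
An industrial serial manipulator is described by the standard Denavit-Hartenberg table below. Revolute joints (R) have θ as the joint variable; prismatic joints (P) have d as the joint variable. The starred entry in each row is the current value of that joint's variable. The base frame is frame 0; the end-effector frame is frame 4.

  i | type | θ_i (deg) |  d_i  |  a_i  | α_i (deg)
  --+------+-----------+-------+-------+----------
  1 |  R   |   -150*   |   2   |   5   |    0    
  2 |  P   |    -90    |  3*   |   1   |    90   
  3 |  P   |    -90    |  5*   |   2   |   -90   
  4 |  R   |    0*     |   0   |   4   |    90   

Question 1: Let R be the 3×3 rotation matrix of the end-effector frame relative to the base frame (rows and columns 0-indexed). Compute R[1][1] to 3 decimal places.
End-effector y-axis (col 1 of R) = (-0.5000,0.8660,0.0000)
R[1][1] = 0.8660

0.866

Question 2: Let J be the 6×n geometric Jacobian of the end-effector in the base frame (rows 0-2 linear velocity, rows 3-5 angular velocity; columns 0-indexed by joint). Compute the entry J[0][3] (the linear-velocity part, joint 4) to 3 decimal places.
axis z_3 = (-0.5000,0.8660,0.0000); lever o_n−o_3 = (0.0000,0.0000,-4.0000)
cross product → J_v[:, 3] = (-3.4641,-2.0000,-0.0000)
J_ω[:, 3] = z_3
entry J[0][3] = -3.4641

-3.464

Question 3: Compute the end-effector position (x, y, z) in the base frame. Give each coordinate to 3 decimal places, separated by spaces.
-0.500 0.866 -1.000

after link 1: o_1 = (-4.3301, -2.5000, 2.0000)
after link 2: o_2 = (-4.8301, -1.6340, 5.0000)
after link 3: o_3 = (-0.5000, 0.8660, 3.0000)
after link 4: o_4 = (-0.5000, 0.8660, -1.0000)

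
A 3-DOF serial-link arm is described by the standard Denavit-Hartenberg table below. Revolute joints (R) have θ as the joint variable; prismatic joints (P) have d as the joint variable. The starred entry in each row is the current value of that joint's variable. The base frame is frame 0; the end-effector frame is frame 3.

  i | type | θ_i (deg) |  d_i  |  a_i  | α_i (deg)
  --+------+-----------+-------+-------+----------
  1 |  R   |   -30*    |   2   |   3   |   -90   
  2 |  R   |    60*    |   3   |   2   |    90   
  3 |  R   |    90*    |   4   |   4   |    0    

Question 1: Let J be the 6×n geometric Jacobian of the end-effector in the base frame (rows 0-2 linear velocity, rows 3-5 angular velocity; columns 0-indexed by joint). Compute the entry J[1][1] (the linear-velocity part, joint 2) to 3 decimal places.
-0.134

axis z_1 = (0.5000,0.8660,0.0000); lever o_n−o_1 = (7.3660,3.8301,0.2679)
cross product → J_v[:, 1] = (0.2321,-0.1340,-4.4641)
J_ω[:, 1] = z_1
entry J[1][1] = -0.1340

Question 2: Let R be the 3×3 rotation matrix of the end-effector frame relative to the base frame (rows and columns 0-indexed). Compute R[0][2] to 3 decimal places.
End-effector z-axis (col 2 of R) = (0.7500,-0.4330,0.5000)
R[0][2] = 0.7500

0.750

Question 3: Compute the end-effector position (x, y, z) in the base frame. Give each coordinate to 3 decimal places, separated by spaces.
9.964 2.330 2.268

after link 1: o_1 = (2.5981, -1.5000, 2.0000)
after link 2: o_2 = (4.9641, 0.5981, 0.2679)
after link 3: o_3 = (9.9641, 2.3301, 2.2679)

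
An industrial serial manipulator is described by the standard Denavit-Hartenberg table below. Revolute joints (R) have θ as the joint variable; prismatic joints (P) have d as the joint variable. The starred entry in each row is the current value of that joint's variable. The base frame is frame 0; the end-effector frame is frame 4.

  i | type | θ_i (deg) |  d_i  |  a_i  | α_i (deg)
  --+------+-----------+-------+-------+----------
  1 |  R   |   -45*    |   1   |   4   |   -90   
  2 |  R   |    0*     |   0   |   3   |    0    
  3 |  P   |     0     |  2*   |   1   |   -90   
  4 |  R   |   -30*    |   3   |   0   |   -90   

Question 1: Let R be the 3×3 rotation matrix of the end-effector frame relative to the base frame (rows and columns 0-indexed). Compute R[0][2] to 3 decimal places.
-0.259

End-effector z-axis (col 2 of R) = (-0.2588,-0.9659,-0.0000)
R[0][2] = -0.2588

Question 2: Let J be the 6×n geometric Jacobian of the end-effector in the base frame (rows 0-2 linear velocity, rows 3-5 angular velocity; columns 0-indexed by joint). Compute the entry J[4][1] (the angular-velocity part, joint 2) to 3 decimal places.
0.707

axis z_1 = (0.7071,0.7071,0.0000); lever o_n−o_1 = (4.2426,-1.4142,-3.0000)
cross product → J_v[:, 1] = (-2.1213,2.1213,-4.0000)
J_ω[:, 1] = z_1
entry J[4][1] = 0.7071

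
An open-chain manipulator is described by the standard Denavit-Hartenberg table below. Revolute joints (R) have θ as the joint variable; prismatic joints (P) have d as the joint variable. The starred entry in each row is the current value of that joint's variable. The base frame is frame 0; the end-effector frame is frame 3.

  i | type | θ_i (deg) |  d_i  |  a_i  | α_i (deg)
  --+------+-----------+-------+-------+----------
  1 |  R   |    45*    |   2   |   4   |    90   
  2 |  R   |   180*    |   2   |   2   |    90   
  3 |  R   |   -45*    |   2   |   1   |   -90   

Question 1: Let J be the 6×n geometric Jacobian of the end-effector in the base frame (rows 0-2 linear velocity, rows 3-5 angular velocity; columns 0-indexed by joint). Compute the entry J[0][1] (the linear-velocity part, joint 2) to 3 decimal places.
-1.414

axis z_1 = (0.7071,-0.7071,0.0000); lever o_n−o_1 = (-1.0000,-2.8284,2.0000)
cross product → J_v[:, 1] = (-1.4142,-1.4142,-2.7071)
J_ω[:, 1] = z_1
entry J[0][1] = -1.4142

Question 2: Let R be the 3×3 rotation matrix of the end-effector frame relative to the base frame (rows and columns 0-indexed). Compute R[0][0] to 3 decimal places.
-1.000

End-effector x-axis (col 0 of R) = (-1.0000,0.0000,0.0000)
R[0][0] = -1.0000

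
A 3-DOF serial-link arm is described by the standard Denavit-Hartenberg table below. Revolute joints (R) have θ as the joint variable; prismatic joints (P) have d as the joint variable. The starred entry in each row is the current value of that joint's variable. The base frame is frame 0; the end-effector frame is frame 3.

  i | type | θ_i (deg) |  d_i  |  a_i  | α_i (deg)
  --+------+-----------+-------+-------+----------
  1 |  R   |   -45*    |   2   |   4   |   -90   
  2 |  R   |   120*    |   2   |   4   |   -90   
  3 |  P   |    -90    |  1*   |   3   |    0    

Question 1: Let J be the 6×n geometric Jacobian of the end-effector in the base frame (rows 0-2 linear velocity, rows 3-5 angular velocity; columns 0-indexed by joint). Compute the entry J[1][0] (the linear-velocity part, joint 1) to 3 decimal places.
axis z_0 = ẑ; lever o_n−o_0 = (4.3374,2.7337,-0.9641)
cross product → J_v[:, 0] = (-2.7337,4.3374,0.0000)
J_ω[:, 0] = z_0
entry J[1][0] = 4.3374

4.337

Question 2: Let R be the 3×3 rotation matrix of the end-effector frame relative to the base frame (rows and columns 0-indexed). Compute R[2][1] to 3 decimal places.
End-effector y-axis (col 1 of R) = (-0.3536,0.3536,-0.8660)
R[2][1] = -0.8660

-0.866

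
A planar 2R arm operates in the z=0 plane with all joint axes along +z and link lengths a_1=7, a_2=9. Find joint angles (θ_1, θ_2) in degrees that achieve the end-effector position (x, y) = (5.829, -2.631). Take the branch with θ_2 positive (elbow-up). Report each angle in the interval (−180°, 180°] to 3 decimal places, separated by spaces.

-108.588 135.003

cos θ_2 = (40.8994−7²−9²)/(2·7·9) = -0.7071; θ_2 = 135.0033° (elbow-up)
β = atan2(-2.6310,5.8290) = -24.2927°; ψ = atan2(6.3636,0.6357) = 84.2955°
θ_1 = β − ψ = -108.5882°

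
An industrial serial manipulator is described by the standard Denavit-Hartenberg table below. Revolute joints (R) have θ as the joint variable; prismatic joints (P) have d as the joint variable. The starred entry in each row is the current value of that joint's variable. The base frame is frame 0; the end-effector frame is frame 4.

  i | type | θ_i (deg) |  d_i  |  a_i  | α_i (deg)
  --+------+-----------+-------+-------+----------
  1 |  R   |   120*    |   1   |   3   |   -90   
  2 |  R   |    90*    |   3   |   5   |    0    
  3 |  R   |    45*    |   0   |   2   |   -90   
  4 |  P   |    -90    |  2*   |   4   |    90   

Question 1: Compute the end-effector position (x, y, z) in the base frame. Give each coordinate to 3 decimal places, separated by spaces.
after link 1: o_1 = (-1.5000, 2.5981, 1.0000)
after link 2: o_2 = (-4.0981, 1.0981, -4.0000)
after link 3: o_3 = (-3.3910, -0.1267, -5.4142)
after link 4: o_4 = (-6.1480, -3.3514, -4.0000)

-6.148 -3.351 -4.000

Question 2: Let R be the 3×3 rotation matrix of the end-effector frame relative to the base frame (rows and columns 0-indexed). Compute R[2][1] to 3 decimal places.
End-effector y-axis (col 1 of R) = (0.3536,-0.6124,0.7071)
R[2][1] = 0.7071

0.707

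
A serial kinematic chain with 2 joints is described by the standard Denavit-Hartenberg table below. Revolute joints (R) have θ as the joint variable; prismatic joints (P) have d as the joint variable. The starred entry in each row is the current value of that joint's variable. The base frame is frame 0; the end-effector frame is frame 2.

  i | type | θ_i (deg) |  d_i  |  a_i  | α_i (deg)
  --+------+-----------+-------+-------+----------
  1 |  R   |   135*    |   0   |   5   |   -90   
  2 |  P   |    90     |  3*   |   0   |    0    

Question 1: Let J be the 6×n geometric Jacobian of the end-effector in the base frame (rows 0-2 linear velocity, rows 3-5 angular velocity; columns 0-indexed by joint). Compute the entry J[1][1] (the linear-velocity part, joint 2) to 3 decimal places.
-0.707

prismatic axis z_1 = (-0.7071,-0.7071,0.0000)
J_v[:, 1] = z_1; J_ω[:, 1] = (0,0,0)
entry J[1][1] = -0.7071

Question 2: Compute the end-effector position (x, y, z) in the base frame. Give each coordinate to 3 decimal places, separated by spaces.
after link 1: o_1 = (-3.5355, 3.5355, 0.0000)
after link 2: o_2 = (-5.6569, 1.4142, 0.0000)

-5.657 1.414 0.000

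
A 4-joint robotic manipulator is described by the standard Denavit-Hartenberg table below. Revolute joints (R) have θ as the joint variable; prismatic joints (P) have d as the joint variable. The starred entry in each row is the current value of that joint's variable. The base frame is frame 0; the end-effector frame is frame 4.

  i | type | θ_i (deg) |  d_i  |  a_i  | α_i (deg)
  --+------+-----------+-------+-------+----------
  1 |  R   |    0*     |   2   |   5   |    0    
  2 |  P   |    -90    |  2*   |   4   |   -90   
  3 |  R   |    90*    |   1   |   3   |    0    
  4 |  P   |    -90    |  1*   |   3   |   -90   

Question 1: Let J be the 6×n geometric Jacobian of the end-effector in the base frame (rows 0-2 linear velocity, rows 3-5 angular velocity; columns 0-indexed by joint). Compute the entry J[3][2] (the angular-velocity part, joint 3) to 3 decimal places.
1.000

axis z_2 = (1.0000,0.0000,0.0000); lever o_n−o_2 = (2.0000,-3.0000,-3.0000)
cross product → J_v[:, 2] = (0.0000,3.0000,-3.0000)
J_ω[:, 2] = z_2
entry J[3][2] = 1.0000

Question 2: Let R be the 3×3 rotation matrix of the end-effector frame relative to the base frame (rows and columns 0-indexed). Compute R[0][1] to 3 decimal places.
-1.000

End-effector y-axis (col 1 of R) = (-1.0000,-0.0000,-0.0000)
R[0][1] = -1.0000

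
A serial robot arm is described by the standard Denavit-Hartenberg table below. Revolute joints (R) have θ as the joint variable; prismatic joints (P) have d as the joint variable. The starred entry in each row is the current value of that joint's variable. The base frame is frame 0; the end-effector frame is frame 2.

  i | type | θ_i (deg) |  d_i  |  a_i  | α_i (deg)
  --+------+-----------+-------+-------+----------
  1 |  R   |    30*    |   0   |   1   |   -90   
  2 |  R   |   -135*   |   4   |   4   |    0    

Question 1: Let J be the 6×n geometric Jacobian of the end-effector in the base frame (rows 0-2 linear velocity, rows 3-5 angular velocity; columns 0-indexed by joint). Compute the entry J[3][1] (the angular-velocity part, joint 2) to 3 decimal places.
axis z_1 = (-0.5000,0.8660,0.0000); lever o_n−o_1 = (-4.4495,2.0499,2.8284)
cross product → J_v[:, 1] = (2.4495,1.4142,2.8284)
J_ω[:, 1] = z_1
entry J[3][1] = -0.5000

-0.500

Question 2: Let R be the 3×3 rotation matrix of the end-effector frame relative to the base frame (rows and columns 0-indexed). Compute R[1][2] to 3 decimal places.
End-effector z-axis (col 2 of R) = (-0.5000,0.8660,0.0000)
R[1][2] = 0.8660

0.866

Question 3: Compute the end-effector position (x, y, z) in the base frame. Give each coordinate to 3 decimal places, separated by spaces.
-3.583 2.550 2.828

after link 1: o_1 = (0.8660, 0.5000, 0.0000)
after link 2: o_2 = (-3.5835, 2.5499, 2.8284)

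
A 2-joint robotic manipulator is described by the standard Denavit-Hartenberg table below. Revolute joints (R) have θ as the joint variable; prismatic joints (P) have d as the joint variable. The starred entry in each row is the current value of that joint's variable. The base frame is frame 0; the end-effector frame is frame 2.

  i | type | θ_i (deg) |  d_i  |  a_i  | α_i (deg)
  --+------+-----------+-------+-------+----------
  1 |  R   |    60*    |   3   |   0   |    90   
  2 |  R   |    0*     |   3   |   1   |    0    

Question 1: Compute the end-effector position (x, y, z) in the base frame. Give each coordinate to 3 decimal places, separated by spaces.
3.098 -0.634 3.000

after link 1: o_1 = (0.0000, 0.0000, 3.0000)
after link 2: o_2 = (3.0981, -0.6340, 3.0000)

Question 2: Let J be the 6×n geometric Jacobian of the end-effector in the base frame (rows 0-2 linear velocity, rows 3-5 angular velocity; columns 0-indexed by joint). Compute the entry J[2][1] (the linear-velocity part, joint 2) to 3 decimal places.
1.000

axis z_1 = (0.8660,-0.5000,0.0000); lever o_n−o_1 = (3.0981,-0.6340,0.0000)
cross product → J_v[:, 1] = (0.0000,0.0000,1.0000)
J_ω[:, 1] = z_1
entry J[2][1] = 1.0000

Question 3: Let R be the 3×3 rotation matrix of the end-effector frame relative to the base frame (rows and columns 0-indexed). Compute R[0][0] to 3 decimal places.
0.500

End-effector x-axis (col 0 of R) = (0.5000,0.8660,0.0000)
R[0][0] = 0.5000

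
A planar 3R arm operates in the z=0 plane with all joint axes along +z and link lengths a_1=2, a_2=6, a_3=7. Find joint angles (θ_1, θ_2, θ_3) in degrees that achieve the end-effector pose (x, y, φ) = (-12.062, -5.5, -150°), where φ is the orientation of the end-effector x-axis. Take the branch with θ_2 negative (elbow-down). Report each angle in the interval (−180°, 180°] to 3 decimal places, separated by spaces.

wrist centre = target − a_3·(cos φ, sin φ) = (-5.9998, -2.0000)
cos θ_2 = (39.9979−2²−6²)/(2·2·6) = -0.0001; θ_2 = -90.0051° (elbow-down)
β = atan2(-2.0000,-5.9998) = -161.5645°; ψ = atan2(-6.0000,1.9995) = -71.5696°
θ_1 = β − ψ = -89.9949°
θ_3 = φ − θ_1 − θ_2 = 30.0000° (wrapped to (-180°,180°])

-89.995 -90.005 30.000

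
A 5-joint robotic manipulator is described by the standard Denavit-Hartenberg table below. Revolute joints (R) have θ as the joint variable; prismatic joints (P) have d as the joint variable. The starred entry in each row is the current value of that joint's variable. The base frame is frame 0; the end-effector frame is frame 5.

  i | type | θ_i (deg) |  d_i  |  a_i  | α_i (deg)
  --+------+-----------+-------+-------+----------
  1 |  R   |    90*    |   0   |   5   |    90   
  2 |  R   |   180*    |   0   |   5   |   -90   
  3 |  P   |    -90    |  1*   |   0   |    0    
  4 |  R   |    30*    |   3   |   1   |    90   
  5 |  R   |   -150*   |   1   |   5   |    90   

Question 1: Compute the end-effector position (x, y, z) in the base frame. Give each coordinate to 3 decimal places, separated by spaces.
after link 1: o_1 = (0.0000, 5.0000, 0.0000)
after link 2: o_2 = (-0.0000, 0.0000, 0.0000)
after link 3: o_3 = (0.0000, -0.0000, -1.0000)
after link 4: o_4 = (0.8660, -0.5000, -4.0000)
after link 5: o_5 = (-2.3840, 2.5311, -1.5000)

-2.384 2.531 -1.500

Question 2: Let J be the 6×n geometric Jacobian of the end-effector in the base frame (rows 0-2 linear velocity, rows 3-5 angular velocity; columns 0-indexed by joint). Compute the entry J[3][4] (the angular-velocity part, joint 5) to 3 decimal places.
axis z_4 = (0.5000,0.8660,-0.0000); lever o_n−o_4 = (-3.2500,3.0311,2.5000)
cross product → J_v[:, 4] = (2.1651,-1.2500,4.3301)
J_ω[:, 4] = z_4
entry J[3][4] = 0.5000

0.500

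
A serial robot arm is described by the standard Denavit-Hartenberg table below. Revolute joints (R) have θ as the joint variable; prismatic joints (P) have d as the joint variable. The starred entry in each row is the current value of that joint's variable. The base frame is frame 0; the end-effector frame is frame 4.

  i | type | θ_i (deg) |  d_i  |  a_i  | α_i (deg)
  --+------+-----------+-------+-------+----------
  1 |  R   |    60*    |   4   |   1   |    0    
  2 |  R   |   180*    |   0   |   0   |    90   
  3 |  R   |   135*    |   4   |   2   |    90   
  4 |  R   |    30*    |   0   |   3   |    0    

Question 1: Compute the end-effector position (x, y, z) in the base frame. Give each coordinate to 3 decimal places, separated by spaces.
after link 1: o_1 = (0.5000, 0.8660, 4.0000)
after link 2: o_2 = (0.5000, 0.8660, 4.0000)
after link 3: o_3 = (-2.2570, 4.0908, 5.4142)
after link 4: o_4 = (-2.6375, 6.4318, 7.2513)

-2.637 6.432 7.251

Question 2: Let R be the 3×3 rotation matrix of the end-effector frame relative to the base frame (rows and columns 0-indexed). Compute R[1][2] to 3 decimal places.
End-effector z-axis (col 2 of R) = (-0.3536,-0.6124,0.7071)
R[1][2] = -0.6124

-0.612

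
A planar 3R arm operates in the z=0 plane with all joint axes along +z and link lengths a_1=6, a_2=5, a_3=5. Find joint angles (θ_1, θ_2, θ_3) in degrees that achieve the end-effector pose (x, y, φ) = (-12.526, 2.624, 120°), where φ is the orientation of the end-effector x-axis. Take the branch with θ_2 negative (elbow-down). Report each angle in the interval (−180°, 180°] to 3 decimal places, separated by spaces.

wrist centre = target − a_3·(cos φ, sin φ) = (-10.0260, -1.7061)
cos θ_2 = (103.4315−6²−5²)/(2·6·5) = 0.7072; θ_2 = -44.9931° (elbow-down)
β = atan2(-1.7061,-10.0260) = -170.3425°; ψ = atan2(-3.5351,9.5360) = -20.3404°
θ_1 = β − ψ = -150.0021°
θ_3 = φ − θ_1 − θ_2 = -45.0049° (wrapped to (-180°,180°])

-150.002 -44.993 -45.005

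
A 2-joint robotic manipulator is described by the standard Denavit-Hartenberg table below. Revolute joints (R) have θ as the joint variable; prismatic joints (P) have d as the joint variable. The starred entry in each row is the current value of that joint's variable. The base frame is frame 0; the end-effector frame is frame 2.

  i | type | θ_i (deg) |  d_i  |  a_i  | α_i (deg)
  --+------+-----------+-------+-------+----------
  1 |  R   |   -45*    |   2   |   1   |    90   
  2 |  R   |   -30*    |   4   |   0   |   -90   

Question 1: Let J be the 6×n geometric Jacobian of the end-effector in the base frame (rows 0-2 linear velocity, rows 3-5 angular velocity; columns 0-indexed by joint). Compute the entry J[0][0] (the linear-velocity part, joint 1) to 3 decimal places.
axis z_0 = ẑ; lever o_n−o_0 = (-2.1213,-3.5355,2.0000)
cross product → J_v[:, 0] = (3.5355,-2.1213,0.0000)
J_ω[:, 0] = z_0
entry J[0][0] = 3.5355

3.536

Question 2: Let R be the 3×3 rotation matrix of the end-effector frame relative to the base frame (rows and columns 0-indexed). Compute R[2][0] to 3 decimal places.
-0.500

End-effector x-axis (col 0 of R) = (0.6124,-0.6124,-0.5000)
R[2][0] = -0.5000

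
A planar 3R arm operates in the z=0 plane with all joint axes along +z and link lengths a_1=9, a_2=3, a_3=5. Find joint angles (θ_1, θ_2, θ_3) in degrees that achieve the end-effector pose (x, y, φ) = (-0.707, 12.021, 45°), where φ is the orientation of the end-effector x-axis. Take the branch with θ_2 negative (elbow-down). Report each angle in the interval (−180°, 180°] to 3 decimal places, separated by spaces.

wrist centre = target − a_3·(cos φ, sin φ) = (-4.2425, 8.4855)
cos θ_2 = (90.0022−9²−3²)/(2·9·3) = 0.0000; θ_2 = -89.9976° (elbow-down)
β = atan2(8.4855,-4.2425) = 116.5640°; ψ = atan2(-3.0000,9.0001) = -18.4347°
θ_1 = β − ψ = 134.9987°
θ_3 = φ − θ_1 − θ_2 = -0.0011° (wrapped to (-180°,180°])

134.999 -89.998 -0.001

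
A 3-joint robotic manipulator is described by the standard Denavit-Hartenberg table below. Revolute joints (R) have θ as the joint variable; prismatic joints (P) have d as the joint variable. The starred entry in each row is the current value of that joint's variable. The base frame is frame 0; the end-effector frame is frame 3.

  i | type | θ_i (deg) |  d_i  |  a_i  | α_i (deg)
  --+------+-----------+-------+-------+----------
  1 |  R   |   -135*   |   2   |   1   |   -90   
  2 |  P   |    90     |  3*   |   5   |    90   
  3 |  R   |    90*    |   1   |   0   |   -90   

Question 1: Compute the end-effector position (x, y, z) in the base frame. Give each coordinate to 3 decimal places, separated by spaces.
0.707 -3.536 -3.000

after link 1: o_1 = (-0.7071, -0.7071, 2.0000)
after link 2: o_2 = (1.4142, -2.8284, -3.0000)
after link 3: o_3 = (0.7071, -3.5355, -3.0000)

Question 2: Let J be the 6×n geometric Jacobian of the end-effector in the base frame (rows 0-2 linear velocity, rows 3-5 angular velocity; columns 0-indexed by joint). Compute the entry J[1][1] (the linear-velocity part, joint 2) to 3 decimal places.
-0.707

prismatic axis z_1 = (0.7071,-0.7071,0.0000)
J_v[:, 1] = z_1; J_ω[:, 1] = (0,0,0)
entry J[1][1] = -0.7071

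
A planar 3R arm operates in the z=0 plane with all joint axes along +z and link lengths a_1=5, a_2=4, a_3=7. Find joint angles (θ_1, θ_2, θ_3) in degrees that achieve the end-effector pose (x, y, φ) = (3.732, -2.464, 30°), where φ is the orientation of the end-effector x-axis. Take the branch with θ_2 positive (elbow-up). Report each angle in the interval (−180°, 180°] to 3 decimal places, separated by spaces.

-150.001 90.001 90.000

wrist centre = target − a_3·(cos φ, sin φ) = (-2.3302, -5.9640)
cos θ_2 = (40.9990−5²−4²)/(2·5·4) = -0.0000; θ_2 = 90.0014° (elbow-up)
β = atan2(-5.9640,-2.3302) = -111.3409°; ψ = atan2(4.0000,4.9999) = 38.6604°
θ_1 = β − ψ = -150.0013°
θ_3 = φ − θ_1 − θ_2 = 89.9999° (wrapped to (-180°,180°])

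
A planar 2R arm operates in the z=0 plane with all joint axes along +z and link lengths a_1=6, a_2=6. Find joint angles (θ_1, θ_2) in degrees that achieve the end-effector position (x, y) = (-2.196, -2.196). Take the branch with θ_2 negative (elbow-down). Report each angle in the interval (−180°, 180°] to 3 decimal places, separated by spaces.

cos θ_2 = (9.6448−6²−6²)/(2·6·6) = -0.8660; θ_2 = -150.0021° (elbow-down)
β = atan2(-2.1960,-2.1960) = -135.0000°; ψ = atan2(-2.9998,0.8037) = -75.0011°
θ_1 = β − ψ = -59.9989°

-59.999 -150.002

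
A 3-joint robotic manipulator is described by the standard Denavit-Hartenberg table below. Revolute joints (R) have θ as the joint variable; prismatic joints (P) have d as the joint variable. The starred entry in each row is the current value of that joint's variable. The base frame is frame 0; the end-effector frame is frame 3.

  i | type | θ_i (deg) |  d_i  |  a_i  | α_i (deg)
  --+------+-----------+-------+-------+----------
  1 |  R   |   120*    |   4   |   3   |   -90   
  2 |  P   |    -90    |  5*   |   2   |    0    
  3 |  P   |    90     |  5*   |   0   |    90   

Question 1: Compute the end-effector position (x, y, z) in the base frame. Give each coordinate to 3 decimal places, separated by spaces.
-10.160 -2.402 6.000

after link 1: o_1 = (-1.5000, 2.5981, 4.0000)
after link 2: o_2 = (-5.8301, 0.0981, 6.0000)
after link 3: o_3 = (-10.1603, -2.4019, 6.0000)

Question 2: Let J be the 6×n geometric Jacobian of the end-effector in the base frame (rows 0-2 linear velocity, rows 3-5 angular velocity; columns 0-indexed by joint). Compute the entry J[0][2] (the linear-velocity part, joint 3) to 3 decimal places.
prismatic axis z_2 = (-0.8660,-0.5000,0.0000)
J_v[:, 2] = z_2; J_ω[:, 2] = (0,0,0)
entry J[0][2] = -0.8660

-0.866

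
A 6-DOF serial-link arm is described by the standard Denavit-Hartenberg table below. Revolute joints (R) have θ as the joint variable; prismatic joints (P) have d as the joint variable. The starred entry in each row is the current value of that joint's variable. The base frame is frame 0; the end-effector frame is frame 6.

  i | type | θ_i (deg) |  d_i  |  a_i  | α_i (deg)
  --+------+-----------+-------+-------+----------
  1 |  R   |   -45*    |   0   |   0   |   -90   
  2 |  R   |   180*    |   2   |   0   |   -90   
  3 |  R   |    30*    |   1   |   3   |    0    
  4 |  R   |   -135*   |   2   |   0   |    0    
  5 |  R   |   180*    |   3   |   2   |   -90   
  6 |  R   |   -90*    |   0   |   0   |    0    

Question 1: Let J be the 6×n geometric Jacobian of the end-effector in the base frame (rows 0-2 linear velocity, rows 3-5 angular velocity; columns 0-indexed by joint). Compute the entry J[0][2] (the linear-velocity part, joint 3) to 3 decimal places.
axis z_2 = (-0.0000,0.0000,1.0000); lever o_n−o_2 = (-4.6298,-0.2235,6.0000)
cross product → J_v[:, 2] = (0.2235,-4.6298,0.0000)
J_ω[:, 2] = z_2
entry J[0][2] = 0.2235

0.224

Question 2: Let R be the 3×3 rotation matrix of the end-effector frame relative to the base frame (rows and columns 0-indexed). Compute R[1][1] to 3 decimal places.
End-effector y-axis (col 1 of R) = (-0.8660,-0.5000,-0.0000)
R[1][1] = -0.5000

-0.500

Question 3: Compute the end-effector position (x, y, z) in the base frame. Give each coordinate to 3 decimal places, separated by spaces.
after link 1: o_1 = (0.0000, 0.0000, 0.0000)
after link 2: o_2 = (1.4142, 1.4142, 0.0000)
after link 3: o_3 = (-1.4836, 2.1907, 1.0000)
after link 4: o_4 = (-1.4836, 2.1907, 3.0000)
after link 5: o_5 = (-3.2156, 1.1907, 6.0000)
after link 6: o_6 = (-3.2156, 1.1907, 6.0000)

-3.216 1.191 6.000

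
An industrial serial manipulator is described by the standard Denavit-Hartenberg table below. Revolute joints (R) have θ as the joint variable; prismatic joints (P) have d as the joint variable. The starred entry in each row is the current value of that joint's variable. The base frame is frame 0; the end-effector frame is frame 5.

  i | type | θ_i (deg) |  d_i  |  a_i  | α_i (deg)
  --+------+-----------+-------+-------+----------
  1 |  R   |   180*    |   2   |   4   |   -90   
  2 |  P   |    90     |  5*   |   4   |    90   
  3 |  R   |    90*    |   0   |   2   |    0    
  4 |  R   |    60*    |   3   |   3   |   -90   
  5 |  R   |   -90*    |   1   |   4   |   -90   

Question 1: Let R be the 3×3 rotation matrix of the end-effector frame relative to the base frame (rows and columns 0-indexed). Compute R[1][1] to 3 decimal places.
End-effector y-axis (col 1 of R) = (-0.0000,-0.8660,-0.5000)
R[1][1] = -0.8660

-0.866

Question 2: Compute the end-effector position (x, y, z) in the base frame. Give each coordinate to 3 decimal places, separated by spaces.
-11.000 -7.634 1.098

after link 1: o_1 = (-4.0000, 0.0000, 2.0000)
after link 2: o_2 = (-4.0000, -5.0000, -2.0000)
after link 3: o_3 = (-4.0000, -7.0000, -2.0000)
after link 4: o_4 = (-7.0000, -8.5000, 0.5981)
after link 5: o_5 = (-11.0000, -7.6340, 1.0981)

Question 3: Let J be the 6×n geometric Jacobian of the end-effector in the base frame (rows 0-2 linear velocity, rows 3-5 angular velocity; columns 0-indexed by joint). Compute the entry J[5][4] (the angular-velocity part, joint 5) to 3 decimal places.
axis z_4 = (0.0000,0.8660,0.5000); lever o_n−o_4 = (-4.0000,0.8660,0.5000)
cross product → J_v[:, 4] = (0.0000,-2.0000,3.4641)
J_ω[:, 4] = z_4
entry J[5][4] = 0.5000

0.500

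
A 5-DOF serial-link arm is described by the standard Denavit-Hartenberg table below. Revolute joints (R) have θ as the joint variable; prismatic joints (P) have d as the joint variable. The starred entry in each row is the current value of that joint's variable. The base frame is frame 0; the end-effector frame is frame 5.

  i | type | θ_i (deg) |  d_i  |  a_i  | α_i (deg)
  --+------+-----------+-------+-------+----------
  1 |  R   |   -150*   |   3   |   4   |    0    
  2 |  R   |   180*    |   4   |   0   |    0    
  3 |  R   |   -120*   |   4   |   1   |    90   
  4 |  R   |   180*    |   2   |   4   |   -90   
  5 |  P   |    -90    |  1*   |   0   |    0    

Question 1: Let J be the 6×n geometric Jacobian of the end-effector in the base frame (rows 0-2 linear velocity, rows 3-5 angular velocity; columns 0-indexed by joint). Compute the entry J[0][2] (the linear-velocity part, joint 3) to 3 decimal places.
-3.000

axis z_2 = (0.0000,0.0000,1.0000); lever o_n−o_2 = (-2.0000,3.0000,3.0000)
cross product → J_v[:, 2] = (-3.0000,-2.0000,0.0000)
J_ω[:, 2] = z_2
entry J[0][2] = -3.0000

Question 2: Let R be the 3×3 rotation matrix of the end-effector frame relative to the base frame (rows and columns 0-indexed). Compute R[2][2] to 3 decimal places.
-1.000

End-effector z-axis (col 2 of R) = (-0.0000,0.0000,-1.0000)
R[2][2] = -1.0000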